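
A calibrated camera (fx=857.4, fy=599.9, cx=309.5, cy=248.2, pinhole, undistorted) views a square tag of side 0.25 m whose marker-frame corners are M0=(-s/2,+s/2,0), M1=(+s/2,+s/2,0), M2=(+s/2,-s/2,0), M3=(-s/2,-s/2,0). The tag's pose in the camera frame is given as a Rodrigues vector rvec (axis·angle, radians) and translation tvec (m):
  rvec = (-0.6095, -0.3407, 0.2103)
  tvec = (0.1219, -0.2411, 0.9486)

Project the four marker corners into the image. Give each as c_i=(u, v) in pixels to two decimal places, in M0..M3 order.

Intrinsics K: fx=857.4, fy=599.9, cx=309.5, cy=248.2
Marker side s = 0.25 m; corners in marker frame (Z=0):
  M0 = (-0.1250, +0.1250, 0)
  M1 = (+0.1250, +0.1250, 0)
  M2 = (+0.1250, -0.1250, 0)
  M3 = (-0.1250, -0.1250, 0)
rvec = (-0.6095, -0.3407, 0.2103), |rvec| = θ = 0.72924 rad = 41.782°
Rodrigues: sinθ=0.66630, 1−cosθ=0.25432; R = I + sinθ·[k]× + (1−cosθ)·[k]×²:
    [+0.92334 -0.09284 -0.37259]
    [+0.29146 +0.80119 +0.52263]
    [+0.25000 -0.59116 +0.76683]
t = (0.1219, -0.2411, 0.9486) m
M0: Pc = R·M0+t = (-0.00512, -0.17738, +0.84346); u = 857.4·(-0.00512)/0.84346 + 309.5 = 304.2927, v = 599.9·(-0.17738)/0.84346 + 248.2 = 122.0377
M1: Pc = R·M1+t = (+0.22571, -0.10452, +0.90595); u = 857.4·(+0.22571)/0.90595 + 309.5 = 523.1150, v = 599.9·(-0.10452)/0.90595 + 248.2 = 178.9903
M2: Pc = R·M2+t = (+0.24892, -0.30482, +1.05374); u = 857.4·(+0.24892)/1.05374 + 309.5 = 512.0407, v = 599.9·(-0.30482)/1.05374 + 248.2 = 74.6670
M3: Pc = R·M3+t = (+0.01809, -0.37768, +0.99125); u = 857.4·(+0.01809)/0.99125 + 309.5 = 325.1456, v = 599.9·(-0.37768)/0.99125 + 248.2 = 19.6280

c0=(304.29, 122.04) c1=(523.12, 178.99) c2=(512.04, 74.67) c3=(325.15, 19.63)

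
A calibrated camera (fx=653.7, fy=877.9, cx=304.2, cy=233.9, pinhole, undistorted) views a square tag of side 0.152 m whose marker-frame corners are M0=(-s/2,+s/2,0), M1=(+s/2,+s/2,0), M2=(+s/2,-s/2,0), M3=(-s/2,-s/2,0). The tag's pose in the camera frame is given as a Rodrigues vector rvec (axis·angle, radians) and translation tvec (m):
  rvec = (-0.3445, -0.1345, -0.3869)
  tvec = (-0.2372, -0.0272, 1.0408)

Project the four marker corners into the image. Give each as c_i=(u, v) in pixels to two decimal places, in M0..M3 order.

c0=(123.53, 290.91) c1=(217.03, 244.56) c2=(184.70, 136.59) c3=(94.40, 177.88)

Intrinsics K: fx=653.7, fy=877.9, cx=304.2, cy=233.9
Marker side s = 0.152 m; corners in marker frame (Z=0):
  M0 = (-0.0760, +0.0760, 0)
  M1 = (+0.0760, +0.0760, 0)
  M2 = (+0.0760, -0.0760, 0)
  M3 = (-0.0760, -0.0760, 0)
rvec = (-0.3445, -0.1345, -0.3869), |rvec| = θ = 0.53522 rad = 30.666°
Rodrigues: sinθ=0.51003, 1−cosθ=0.13984; R = I + sinθ·[k]× + (1−cosθ)·[k]×²:
    [+0.91809 +0.39131 -0.06310]
    [-0.34607 +0.86899 +0.35369]
    [+0.19324 -0.30288 +0.93323]
t = (-0.2372, -0.0272, 1.0408) m
M0: Pc = R·M0+t = (-0.27724, +0.06514, +1.00309); u = 653.7·(-0.27724)/1.00309 + 304.2 = 123.5303, v = 877.9·(+0.06514)/1.00309 + 233.9 = 290.9138
M1: Pc = R·M1+t = (-0.13769, +0.01254, +1.03247); u = 653.7·(-0.13769)/1.03247 + 304.2 = 217.0254, v = 877.9·(+0.01254)/1.03247 + 233.9 = 244.5641
M2: Pc = R·M2+t = (-0.19716, -0.11954, +1.07851); u = 653.7·(-0.19716)/1.07851 + 304.2 = 184.6953, v = 877.9·(-0.11954)/1.07851 + 233.9 = 136.5912
M3: Pc = R·M3+t = (-0.33671, -0.06694, +1.04913); u = 653.7·(-0.33671)/1.04913 + 304.2 = 94.3978, v = 877.9·(-0.06694)/1.04913 + 233.9 = 177.8842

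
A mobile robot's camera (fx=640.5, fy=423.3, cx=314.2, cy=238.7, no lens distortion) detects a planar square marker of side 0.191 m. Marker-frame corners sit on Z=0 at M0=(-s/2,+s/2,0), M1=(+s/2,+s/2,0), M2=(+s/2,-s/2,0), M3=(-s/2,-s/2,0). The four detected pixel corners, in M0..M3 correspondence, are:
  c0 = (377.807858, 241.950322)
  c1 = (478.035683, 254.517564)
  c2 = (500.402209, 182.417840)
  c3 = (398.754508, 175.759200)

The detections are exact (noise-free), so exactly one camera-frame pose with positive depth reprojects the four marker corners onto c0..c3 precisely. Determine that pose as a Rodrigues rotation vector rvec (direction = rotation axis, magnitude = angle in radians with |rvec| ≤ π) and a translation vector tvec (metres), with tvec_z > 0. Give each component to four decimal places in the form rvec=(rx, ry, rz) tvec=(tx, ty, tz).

Intrinsics K: fx=640.5, fy=423.3, cx=314.2, cy=238.7
Marker side s = 0.191 m; corners in marker frame (Z=0):
  M0 = (-0.0955, +0.0955, 0)
  M1 = (+0.0955, +0.0955, 0)
  M2 = (+0.0955, -0.0955, 0)
  M3 = (-0.0955, -0.0955, 0)
Detected image corners:
  c0 = (377.807858, 241.950322) px
  c1 = (478.035683, 254.517564) px
  c2 = (500.402209, 182.417840) px
  c3 = (398.754508, 175.759200) px
Planar DLT: solve 8×8 A·h = b for H (H[2,2]=1):
  H  [+333.50780 -122.74583 +436.63071]
  H  [-44.64837 +356.72632 +213.38563]
  H  [-0.44438 -0.02169 +1.00000]
B = K⁻¹H; ‖b₁‖=0.874179, ‖b₂‖=0.874179; λ = 2/(‖b₁‖+‖b₂‖) = 1.143931, sign → tz>0 ⇒ λ=+1.143931
r₁ = λ·B[:,0] = (+0.84501,+0.16599,-0.50834); r₂ = λ·B[:,1] = (-0.20705,+0.97802,-0.02482)
r₃ = r₁×r₂ = (+0.49304,+0.12622,+0.86080); SVD([r₁ r₂ r₃]) → R = UVᵀ:
  R  [+0.84501 -0.20705 +0.49304]
  R  [+0.16599 +0.97802 +0.12622]
  R  [-0.50834 -0.02482 +0.86080]
t = (+0.21866, -0.06841, +1.14393) m
tr R = 2.683827; θ = arccos((tr R − 1)/2) = 0.569977 rad = 32.657°
axis k = ((R−Rᵀ)₃₂, (R−Rᵀ)₁₃, (R−Rᵀ)₂₁) / (2 sinθ) = (-0.139950, +0.927865, +0.345658)
rvec = θ·k = (-0.079768, +0.528862, +0.197017)

rvec=(-0.0798, 0.5289, 0.1970) tvec=(0.2187, -0.0684, 1.1439)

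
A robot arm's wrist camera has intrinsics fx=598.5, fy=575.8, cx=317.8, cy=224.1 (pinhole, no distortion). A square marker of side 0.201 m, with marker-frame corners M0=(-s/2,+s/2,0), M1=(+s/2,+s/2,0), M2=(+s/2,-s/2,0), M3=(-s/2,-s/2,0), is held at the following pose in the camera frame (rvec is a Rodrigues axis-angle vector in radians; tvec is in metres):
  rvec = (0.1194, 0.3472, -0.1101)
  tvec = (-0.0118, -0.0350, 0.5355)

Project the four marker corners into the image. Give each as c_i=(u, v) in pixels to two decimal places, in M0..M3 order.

c0=(221.98, 296.50) c1=(429.11, 286.63) c2=(402.23, 56.48) c3=(191.17, 95.20)

Intrinsics K: fx=598.5, fy=575.8, cx=317.8, cy=224.1
Marker side s = 0.201 m; corners in marker frame (Z=0):
  M0 = (-0.1005, +0.1005, 0)
  M1 = (+0.1005, +0.1005, 0)
  M2 = (+0.1005, -0.1005, 0)
  M3 = (-0.1005, -0.1005, 0)
rvec = (0.1194, 0.3472, -0.1101), |rvec| = θ = 0.38331 rad = 21.962°
Rodrigues: sinθ=0.37399, 1−cosθ=0.07257; R = I + sinθ·[k]× + (1−cosθ)·[k]×²:
    [+0.93447 +0.12790 +0.33227]
    [-0.08695 +0.98697 -0.13538]
    [-0.34525 +0.09762 +0.93342]
t = (-0.0118, -0.0350, 0.5355) m
M0: Pc = R·M0+t = (-0.09286, +0.07293, +0.58001); u = 598.5·(-0.09286)/0.58001 + 317.8 = 221.9787, v = 575.8·(+0.07293)/0.58001 + 224.1 = 296.4998
M1: Pc = R·M1+t = (+0.09497, +0.05545, +0.51061); u = 598.5·(+0.09497)/0.51061 + 317.8 = 429.1145, v = 575.8·(+0.05545)/0.51061 + 224.1 = 286.6317
M2: Pc = R·M2+t = (+0.06926, -0.14293, +0.49099); u = 598.5·(+0.06926)/0.49099 + 317.8 = 402.2262, v = 575.8·(-0.14293)/0.49099 + 224.1 = 56.4831
M3: Pc = R·M3+t = (-0.11857, -0.12545, +0.56039); u = 598.5·(-0.11857)/0.56039 + 317.8 = 191.1676, v = 575.8·(-0.12545)/0.56039 + 224.1 = 95.1973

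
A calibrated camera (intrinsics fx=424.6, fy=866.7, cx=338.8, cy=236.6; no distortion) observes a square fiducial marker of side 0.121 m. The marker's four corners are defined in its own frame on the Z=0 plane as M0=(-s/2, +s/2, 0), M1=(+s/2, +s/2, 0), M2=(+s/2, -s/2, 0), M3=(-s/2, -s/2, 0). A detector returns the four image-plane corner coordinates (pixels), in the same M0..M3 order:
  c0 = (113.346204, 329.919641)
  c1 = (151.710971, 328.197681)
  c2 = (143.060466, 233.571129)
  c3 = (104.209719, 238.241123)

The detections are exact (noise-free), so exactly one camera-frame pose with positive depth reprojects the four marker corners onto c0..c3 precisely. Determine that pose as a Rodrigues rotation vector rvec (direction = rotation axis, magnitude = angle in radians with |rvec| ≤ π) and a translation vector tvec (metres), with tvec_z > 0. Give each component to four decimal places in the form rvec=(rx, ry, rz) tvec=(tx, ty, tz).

rvec=(0.1922, 0.2777, -0.0758) tvec=(-0.5424, 0.0584, 1.0917)

Intrinsics K: fx=424.6, fy=866.7, cx=338.8, cy=236.6
Marker side s = 0.121 m; corners in marker frame (Z=0):
  M0 = (-0.0605, +0.0605, 0)
  M1 = (+0.0605, +0.0605, 0)
  M2 = (+0.0605, -0.0605, 0)
  M3 = (-0.0605, -0.0605, 0)
Detected image corners:
  c0 = (113.346204, 329.919641) px
  c1 = (151.710971, 328.197681) px
  c2 = (143.060466, 233.571129) px
  c3 = (104.209719, 238.241123) px
Planar DLT: solve 8×8 A·h = b for H (H[2,2]=1):
  H  [+286.26918 +94.40723 +127.82676]
  H  [-98.59613 +815.70907 +282.96643]
  H  [-0.25596 +0.16299 +1.00000]
B = K⁻¹H; ‖b₁‖=0.916026, ‖b₂‖=0.916026; λ = 2/(‖b₁‖+‖b₂‖) = 1.091672, sign → tz>0 ⇒ λ=+1.091672
r₁ = λ·B[:,0] = (+0.95897,-0.04791,-0.27942); r₂ = λ·B[:,1] = (+0.10075,+0.97887,+0.17793)
r₃ = r₁×r₂ = (+0.26499,-0.19878,+0.94354); SVD([r₁ r₂ r₃]) → R = UVᵀ:
  R  [+0.95897 +0.10075 +0.26499]
  R  [-0.04791 +0.97887 -0.19878]
  R  [-0.27942 +0.17793 +0.94354]
t = (-0.54242, +0.05840, +1.09167) m
tr R = 2.881382; θ = arccos((tr R − 1)/2) = 0.346134 rad = 19.832°
axis k = ((R−Rᵀ)₃₂, (R−Rᵀ)₁₃, (R−Rᵀ)₂₁) / (2 sinθ) = (+0.555197, +0.802344, -0.219091)
rvec = θ·k = (+0.192173, +0.277719, -0.075835)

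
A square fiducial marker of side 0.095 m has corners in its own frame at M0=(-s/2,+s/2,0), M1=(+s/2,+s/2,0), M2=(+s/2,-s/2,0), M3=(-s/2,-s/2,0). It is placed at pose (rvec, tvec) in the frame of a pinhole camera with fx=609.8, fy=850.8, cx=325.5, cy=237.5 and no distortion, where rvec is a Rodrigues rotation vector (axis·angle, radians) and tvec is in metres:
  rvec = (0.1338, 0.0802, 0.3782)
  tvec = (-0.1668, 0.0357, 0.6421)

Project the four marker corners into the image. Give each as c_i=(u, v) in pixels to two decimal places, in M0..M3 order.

Intrinsics K: fx=609.8, fy=850.8, cx=325.5, cy=237.5
Marker side s = 0.095 m; corners in marker frame (Z=0):
  M0 = (-0.0475, +0.0475, 0)
  M1 = (+0.0475, +0.0475, 0)
  M2 = (+0.0475, -0.0475, 0)
  M3 = (-0.0475, -0.0475, 0)
rvec = (0.1338, 0.0802, 0.3782), |rvec| = θ = 0.40911 rad = 23.440°
Rodrigues: sinθ=0.39779, 1−cosθ=0.08252; R = I + sinθ·[k]× + (1−cosθ)·[k]×²:
    [+0.92630 -0.36245 +0.10293]
    [+0.37303 +0.92065 -0.11514]
    [-0.05303 +0.14505 +0.98800]
t = (-0.1668, 0.0357, 0.6421) m
M0: Pc = R·M0+t = (-0.22802, +0.06171, +0.65151); u = 609.8·(-0.22802)/0.65151 + 325.5 = 112.0817, v = 850.8·(+0.06171)/0.65151 + 237.5 = 318.0890
M1: Pc = R·M1+t = (-0.14002, +0.09715, +0.64647); u = 609.8·(-0.14002)/0.64647 + 325.5 = 193.4256, v = 850.8·(+0.09715)/0.64647 + 237.5 = 365.3555
M2: Pc = R·M2+t = (-0.10558, +0.00969, +0.63269); u = 609.8·(-0.10558)/0.63269 + 325.5 = 223.7357, v = 850.8·(+0.00969)/0.63269 + 237.5 = 250.5279
M3: Pc = R·M3+t = (-0.19358, -0.02575, +0.63773); u = 609.8·(-0.19358)/0.63773 + 325.5 = 140.3947, v = 850.8·(-0.02575)/0.63773 + 237.5 = 203.1472

c0=(112.08, 318.09) c1=(193.43, 365.36) c2=(223.74, 250.53) c3=(140.39, 203.15)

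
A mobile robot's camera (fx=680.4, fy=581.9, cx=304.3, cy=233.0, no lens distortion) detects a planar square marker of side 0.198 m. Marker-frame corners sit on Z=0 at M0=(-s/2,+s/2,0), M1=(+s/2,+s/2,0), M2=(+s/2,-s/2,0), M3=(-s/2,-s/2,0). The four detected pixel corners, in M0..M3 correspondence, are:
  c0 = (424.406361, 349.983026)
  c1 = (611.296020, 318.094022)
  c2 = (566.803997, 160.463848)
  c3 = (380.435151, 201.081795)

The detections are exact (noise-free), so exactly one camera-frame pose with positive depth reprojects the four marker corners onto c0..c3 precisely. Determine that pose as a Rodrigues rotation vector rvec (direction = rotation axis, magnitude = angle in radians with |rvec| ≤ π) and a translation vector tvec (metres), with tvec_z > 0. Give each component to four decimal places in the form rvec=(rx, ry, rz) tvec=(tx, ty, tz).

Intrinsics K: fx=680.4, fy=581.9, cx=304.3, cy=233.0
Marker side s = 0.198 m; corners in marker frame (Z=0):
  M0 = (-0.0990, +0.0990, 0)
  M1 = (+0.0990, +0.0990, 0)
  M2 = (+0.0990, -0.0990, 0)
  M3 = (-0.0990, -0.0990, 0)
Detected image corners:
  c0 = (424.406361, 349.983026) px
  c1 = (611.296020, 318.094022) px
  c2 = (566.803997, 160.463848) px
  c3 = (380.435151, 201.081795) px
Planar DLT: solve 8×8 A·h = b for H (H[2,2]=1):
  H  [+805.98920 +248.74125 +493.30212]
  H  [-253.90933 +786.64891 +258.28861]
  H  [-0.27553 +0.05121 +1.00000]
B = K⁻¹H; ‖b₁‖=1.375706, ‖b₂‖=1.375706; λ = 2/(‖b₁‖+‖b₂‖) = 0.726899, sign → tz>0 ⇒ λ=+0.726899
r₁ = λ·B[:,0] = (+0.95064,-0.23698,-0.20028); r₂ = λ·B[:,1] = (+0.24909,+0.96776,+0.03722)
r₃ = r₁×r₂ = (+0.18500,-0.08527,+0.97903); SVD([r₁ r₂ r₃]) → R = UVᵀ:
  R  [+0.95064 +0.24909 +0.18500]
  R  [-0.23698 +0.96776 -0.08527]
  R  [-0.20028 +0.03722 +0.97903]
t = (+0.20192, +0.03159, +0.72690) m
tr R = 2.897440; θ = arccos((tr R − 1)/2) = 0.321635 rad = 18.428°
axis k = ((R−Rᵀ)₃₂, (R−Rᵀ)₁₃, (R−Rᵀ)₂₁) / (2 sinθ) = (+0.193751, +0.609403, -0.768823)
rvec = θ·k = (+0.062317, +0.196005, -0.247280)

rvec=(0.0623, 0.1960, -0.2473) tvec=(0.2019, 0.0316, 0.7269)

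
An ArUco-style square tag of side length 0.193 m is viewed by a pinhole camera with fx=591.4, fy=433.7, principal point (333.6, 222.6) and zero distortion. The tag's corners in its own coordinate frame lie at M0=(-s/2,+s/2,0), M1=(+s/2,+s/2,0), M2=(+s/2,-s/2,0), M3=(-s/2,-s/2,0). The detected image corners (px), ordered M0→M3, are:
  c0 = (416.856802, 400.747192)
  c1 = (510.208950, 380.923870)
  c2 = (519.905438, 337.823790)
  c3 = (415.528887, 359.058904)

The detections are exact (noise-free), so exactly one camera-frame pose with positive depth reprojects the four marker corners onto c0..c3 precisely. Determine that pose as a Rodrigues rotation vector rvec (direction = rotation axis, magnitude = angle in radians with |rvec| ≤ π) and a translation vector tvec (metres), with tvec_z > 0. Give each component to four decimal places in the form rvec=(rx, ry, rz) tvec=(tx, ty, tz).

Intrinsics K: fx=591.4, fy=433.7, cx=333.6, cy=222.6
Marker side s = 0.193 m; corners in marker frame (Z=0):
  M0 = (-0.0965, +0.0965, 0)
  M1 = (+0.0965, +0.0965, 0)
  M2 = (+0.0965, -0.0965, 0)
  M3 = (-0.0965, -0.0965, 0)
Detected image corners:
  c0 = (416.856802, 400.747192) px
  c1 = (510.208950, 380.923870) px
  c2 = (519.905438, 337.823790) px
  c3 = (415.528887, 359.058904) px
Planar DLT: solve 8×8 A·h = b for H (H[2,2]=1):
  H  [+561.62280 +249.20163 +466.02969]
  H  [-65.69477 +434.97791 +370.72132]
  H  [+0.10948 +0.58241 +1.00000]
B = K⁻¹H; ‖b₁‖=0.918404, ‖b₂‖=0.918404; λ = 2/(‖b₁‖+‖b₂‖) = 1.088846, sign → tz>0 ⇒ λ=+1.088846
r₁ = λ·B[:,0] = (+0.96678,-0.22612,+0.11921); r₂ = λ·B[:,1] = (+0.10110,+0.76657,+0.63415)
r₃ = r₁×r₂ = (-0.23478,-0.60103,+0.76396); SVD([r₁ r₂ r₃]) → R = UVᵀ:
  R  [+0.96678 +0.10110 -0.23478]
  R  [-0.22612 +0.76657 -0.60103]
  R  [+0.11921 +0.63415 +0.76396]
t = (+0.24382, +0.37187, +1.08885) m
tr R = 2.497312; θ = arccos((tr R − 1)/2) = 0.724764 rad = 41.526°
axis k = ((R−Rᵀ)₃₂, (R−Rᵀ)₁₃, (R−Rᵀ)₂₁) / (2 sinθ) = (+0.931570, -0.266973, -0.246784)
rvec = θ·k = (+0.675168, -0.193492, -0.178860)

rvec=(0.6752, -0.1935, -0.1789) tvec=(0.2438, 0.3719, 1.0888)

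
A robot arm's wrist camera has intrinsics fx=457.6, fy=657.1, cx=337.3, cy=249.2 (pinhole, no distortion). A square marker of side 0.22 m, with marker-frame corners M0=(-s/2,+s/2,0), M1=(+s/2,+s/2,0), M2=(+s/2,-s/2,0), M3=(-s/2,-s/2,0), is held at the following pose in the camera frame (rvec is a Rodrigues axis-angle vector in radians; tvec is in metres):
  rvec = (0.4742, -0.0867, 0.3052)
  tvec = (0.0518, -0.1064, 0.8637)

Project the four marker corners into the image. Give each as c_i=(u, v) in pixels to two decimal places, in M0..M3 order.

c0=(292.92, 217.63) c1=(397.64, 260.64) c2=(441.95, 115.18) c3=(326.51, 60.90)

Intrinsics K: fx=457.6, fy=657.1, cx=337.3, cy=249.2
Marker side s = 0.22 m; corners in marker frame (Z=0):
  M0 = (-0.1100, +0.1100, 0)
  M1 = (+0.1100, +0.1100, 0)
  M2 = (+0.1100, -0.1100, 0)
  M3 = (-0.1100, -0.1100, 0)
rvec = (0.4742, -0.0867, 0.3052), |rvec| = θ = 0.57055 rad = 32.690°
Rodrigues: sinθ=0.54010, 1−cosθ=0.15840; R = I + sinθ·[k]× + (1−cosθ)·[k]×²:
    [+0.95102 -0.30891 -0.01165]
    [+0.26890 +0.84526 -0.46176]
    [+0.15249 +0.43601 +0.88693]
t = (0.0518, -0.1064, 0.8637) m
M0: Pc = R·M0+t = (-0.08679, -0.04300, +0.89489); u = 457.6·(-0.08679)/0.89489 + 337.3 = 292.9187, v = 657.1·(-0.04300)/0.89489 + 249.2 = 217.6253
M1: Pc = R·M1+t = (+0.12243, +0.01616, +0.92844); u = 457.6·(+0.12243)/0.92844 + 337.3 = 397.6431, v = 657.1·(+0.01616)/0.92844 + 249.2 = 260.6359
M2: Pc = R·M2+t = (+0.19039, -0.16980, +0.83251); u = 457.6·(+0.19039)/0.83251 + 337.3 = 441.9514, v = 657.1·(-0.16980)/0.83251 + 249.2 = 115.1780
M3: Pc = R·M3+t = (-0.01883, -0.22896, +0.79896); u = 457.6·(-0.01883)/0.79896 + 337.3 = 326.5144, v = 657.1·(-0.22896)/0.79896 + 249.2 = 60.8958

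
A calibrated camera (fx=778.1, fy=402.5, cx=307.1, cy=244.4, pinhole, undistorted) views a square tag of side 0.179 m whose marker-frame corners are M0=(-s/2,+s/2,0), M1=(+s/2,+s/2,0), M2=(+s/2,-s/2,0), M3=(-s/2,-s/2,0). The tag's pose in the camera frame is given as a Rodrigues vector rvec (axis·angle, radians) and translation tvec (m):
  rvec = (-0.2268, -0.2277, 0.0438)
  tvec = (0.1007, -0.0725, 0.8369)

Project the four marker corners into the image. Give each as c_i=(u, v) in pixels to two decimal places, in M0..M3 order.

Intrinsics K: fx=778.1, fy=402.5, cx=307.1, cy=244.4
Marker side s = 0.179 m; corners in marker frame (Z=0):
  M0 = (-0.0895, +0.0895, 0)
  M1 = (+0.0895, +0.0895, 0)
  M2 = (+0.0895, -0.0895, 0)
  M3 = (-0.0895, -0.0895, 0)
rvec = (-0.2268, -0.2277, 0.0438), |rvec| = θ = 0.32435 rad = 18.584°
Rodrigues: sinθ=0.31869, 1−cosθ=0.05214; R = I + sinθ·[k]× + (1−cosθ)·[k]×²:
    [+0.97335 -0.01744 -0.22865]
    [+0.06863 +0.97355 +0.21790]
    [+0.21880 -0.22779 +0.94881]
t = (0.1007, -0.0725, 0.8369) m
M0: Pc = R·M0+t = (+0.01202, +0.00849, +0.79693); u = 778.1·(+0.01202)/0.79693 + 307.1 = 318.8400, v = 402.5·(+0.00849)/0.79693 + 244.4 = 248.6883
M1: Pc = R·M1+t = (+0.18625, +0.02078, +0.83610); u = 778.1·(+0.18625)/0.83610 + 307.1 = 480.4345, v = 402.5·(+0.02078)/0.83610 + 244.4 = 254.4015
M2: Pc = R·M2+t = (+0.18938, -0.15349, +0.87687); u = 778.1·(+0.18938)/0.87687 + 307.1 = 475.1448, v = 402.5·(-0.15349)/0.87687 + 244.4 = 173.9449
M3: Pc = R·M3+t = (+0.01515, -0.16578, +0.83770); u = 778.1·(+0.01515)/0.83770 + 307.1 = 321.1683, v = 402.5·(-0.16578)/0.83770 + 244.4 = 164.7481

c0=(318.84, 248.69) c1=(480.43, 254.40) c2=(475.14, 173.94) c3=(321.17, 164.75)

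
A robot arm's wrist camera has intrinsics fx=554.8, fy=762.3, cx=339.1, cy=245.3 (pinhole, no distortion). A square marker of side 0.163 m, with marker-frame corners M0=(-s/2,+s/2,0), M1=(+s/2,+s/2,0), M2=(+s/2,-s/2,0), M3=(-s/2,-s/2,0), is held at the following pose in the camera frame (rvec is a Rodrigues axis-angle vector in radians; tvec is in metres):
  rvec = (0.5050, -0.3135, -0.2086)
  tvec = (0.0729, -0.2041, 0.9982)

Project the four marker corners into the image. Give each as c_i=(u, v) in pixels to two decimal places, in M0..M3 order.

Intrinsics K: fx=554.8, fy=762.3, cx=339.1, cy=245.3
Marker side s = 0.163 m; corners in marker frame (Z=0):
  M0 = (-0.0815, +0.0815, 0)
  M1 = (+0.0815, +0.0815, 0)
  M2 = (+0.0815, -0.0815, 0)
  M3 = (-0.0815, -0.0815, 0)
rvec = (0.5050, -0.3135, -0.2086), |rvec| = θ = 0.62994 rad = 36.093°
Rodrigues: sinθ=0.58909, 1−cosθ=0.19194; R = I + sinθ·[k]× + (1−cosθ)·[k]×²:
    [+0.93142 +0.11850 -0.34413]
    [-0.27165 +0.85560 -0.44063]
    [+0.24222 +0.50389 +0.82911]
t = (0.0729, -0.2041, 0.9982) m
M0: Pc = R·M0+t = (+0.00665, -0.11223, +1.01953); u = 554.8·(+0.00665)/1.01953 + 339.1 = 342.7173, v = 762.3·(-0.11223)/1.01953 + 245.3 = 161.3864
M1: Pc = R·M1+t = (+0.15847, -0.15651, +1.05901); u = 554.8·(+0.15847)/1.05901 + 339.1 = 422.1193, v = 762.3·(-0.15651)/1.05901 + 245.3 = 132.6417
M2: Pc = R·M2+t = (+0.13915, -0.29597, +0.97687); u = 554.8·(+0.13915)/0.97687 + 339.1 = 418.1295, v = 762.3·(-0.29597)/0.97687 + 245.3 = 14.3401
M3: Pc = R·M3+t = (-0.01267, -0.25169, +0.93739); u = 554.8·(-0.01267)/0.93739 + 339.1 = 331.6023, v = 762.3·(-0.25169)/0.93739 + 245.3 = 40.6206

c0=(342.72, 161.39) c1=(422.12, 132.64) c2=(418.13, 14.34) c3=(331.60, 40.62)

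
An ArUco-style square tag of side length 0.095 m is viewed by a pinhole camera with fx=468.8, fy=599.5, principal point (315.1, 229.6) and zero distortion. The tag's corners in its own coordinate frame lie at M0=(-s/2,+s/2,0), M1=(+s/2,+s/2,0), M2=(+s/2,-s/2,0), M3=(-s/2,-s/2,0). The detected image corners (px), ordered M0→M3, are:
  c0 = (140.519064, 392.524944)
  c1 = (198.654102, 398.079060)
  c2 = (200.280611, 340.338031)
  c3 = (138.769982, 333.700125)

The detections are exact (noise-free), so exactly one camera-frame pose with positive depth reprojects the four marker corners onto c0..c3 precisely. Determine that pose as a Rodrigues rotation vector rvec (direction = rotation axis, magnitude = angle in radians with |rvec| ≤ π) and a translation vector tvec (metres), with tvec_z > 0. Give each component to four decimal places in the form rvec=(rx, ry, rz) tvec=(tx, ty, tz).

Intrinsics K: fx=468.8, fy=599.5, cx=315.1, cy=229.6
Marker side s = 0.095 m; corners in marker frame (Z=0):
  M0 = (-0.0475, +0.0475, 0)
  M1 = (+0.0475, +0.0475, 0)
  M2 = (+0.0475, -0.0475, 0)
  M3 = (-0.0475, -0.0475, 0)
Detected image corners:
  c0 = (140.519064, 392.524944) px
  c1 = (198.654102, 398.079060) px
  c2 = (200.280611, 340.338031) px
  c3 = (138.769982, 333.700125) px
Planar DLT: solve 8×8 A·h = b for H (H[2,2]=1):
  H  [+651.87067 +101.21906 +169.74666]
  H  [+112.93767 +830.90386 +367.00187]
  H  [+0.13363 +0.59383 +1.00000]
B = K⁻¹H; ‖b₁‖=1.314717, ‖b₂‖=1.314717; λ = 2/(‖b₁‖+‖b₂‖) = 0.760620, sign → tz>0 ⇒ λ=+0.760620
r₁ = λ·B[:,0] = (+0.98933,+0.10436,+0.10164); r₂ = λ·B[:,1] = (-0.13936,+0.88123,+0.45168)
r₃ = r₁×r₂ = (-0.04243,-0.46102,+0.88637); SVD([r₁ r₂ r₃]) → R = UVᵀ:
  R  [+0.98933 -0.13936 -0.04243]
  R  [+0.10436 +0.88123 -0.46102]
  R  [+0.10164 +0.45168 +0.88637]
t = (-0.23583, +0.17433, +0.76062) m
tr R = 2.756935; θ = arccos((tr R − 1)/2) = 0.498151 rad = 28.542°
axis k = ((R−Rᵀ)₃₂, (R−Rᵀ)₁₃, (R−Rᵀ)₂₁) / (2 sinθ) = (+0.955101, -0.150767, +0.255050)
rvec = θ·k = (+0.475785, -0.075104, +0.127054)

rvec=(0.4758, -0.0751, 0.1271) tvec=(-0.2358, 0.1743, 0.7606)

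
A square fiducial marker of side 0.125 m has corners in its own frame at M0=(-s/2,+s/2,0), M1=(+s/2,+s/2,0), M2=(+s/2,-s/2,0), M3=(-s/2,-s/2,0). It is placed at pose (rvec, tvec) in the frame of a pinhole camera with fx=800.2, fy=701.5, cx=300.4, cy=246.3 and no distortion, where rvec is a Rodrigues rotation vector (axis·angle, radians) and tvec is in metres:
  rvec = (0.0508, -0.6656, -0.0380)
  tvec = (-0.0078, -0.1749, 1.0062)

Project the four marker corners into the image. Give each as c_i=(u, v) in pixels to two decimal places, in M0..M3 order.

c0=(254.49, 167.37) c1=(332.84, 168.86) c2=(331.25, 84.24) c3=(252.17, 75.97)

Intrinsics K: fx=800.2, fy=701.5, cx=300.4, cy=246.3
Marker side s = 0.125 m; corners in marker frame (Z=0):
  M0 = (-0.0625, +0.0625, 0)
  M1 = (+0.0625, +0.0625, 0)
  M2 = (+0.0625, -0.0625, 0)
  M3 = (-0.0625, -0.0625, 0)
rvec = (0.0508, -0.6656, -0.0380), |rvec| = θ = 0.66862 rad = 38.309°
Rodrigues: sinθ=0.61990, 1−cosθ=0.21532; R = I + sinθ·[k]× + (1−cosθ)·[k]×²:
    [+0.78592 +0.01895 -0.61803]
    [-0.05152 +0.99806 -0.03492]
    [+0.61617 +0.05928 +0.78538]
t = (-0.0078, -0.1749, 1.0062) m
M0: Pc = R·M0+t = (-0.05574, -0.10930, +0.97139); u = 800.2·(-0.05574)/0.97139 + 300.4 = 254.4866, v = 701.5·(-0.10930)/0.97139 + 246.3 = 167.3672
M1: Pc = R·M1+t = (+0.04250, -0.11574, +1.04842); u = 800.2·(+0.04250)/1.04842 + 300.4 = 332.8413, v = 701.5·(-0.11574)/1.04842 + 246.3 = 168.8572
M2: Pc = R·M2+t = (+0.04014, -0.24050, +1.04101); u = 800.2·(+0.04014)/1.04101 + 300.4 = 331.2518, v = 701.5·(-0.24050)/1.04101 + 246.3 = 84.2358
M3: Pc = R·M3+t = (-0.05810, -0.23406, +0.96398); u = 800.2·(-0.05810)/0.96398 + 300.4 = 252.1678, v = 701.5·(-0.23406)/0.96398 + 246.3 = 75.9731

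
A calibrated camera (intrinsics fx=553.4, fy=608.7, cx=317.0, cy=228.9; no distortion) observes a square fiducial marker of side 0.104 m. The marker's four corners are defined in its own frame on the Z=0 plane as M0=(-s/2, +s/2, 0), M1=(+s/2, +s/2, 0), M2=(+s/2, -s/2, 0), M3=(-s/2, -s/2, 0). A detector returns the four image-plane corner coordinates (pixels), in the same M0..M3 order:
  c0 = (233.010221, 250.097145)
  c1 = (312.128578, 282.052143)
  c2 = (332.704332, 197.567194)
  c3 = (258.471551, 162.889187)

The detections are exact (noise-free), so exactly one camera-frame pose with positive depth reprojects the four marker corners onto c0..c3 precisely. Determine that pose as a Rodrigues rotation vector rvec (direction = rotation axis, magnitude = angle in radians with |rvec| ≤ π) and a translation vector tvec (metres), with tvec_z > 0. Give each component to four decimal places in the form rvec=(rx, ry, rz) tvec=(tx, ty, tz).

Intrinsics K: fx=553.4, fy=608.7, cx=317.0, cy=228.9
Marker side s = 0.104 m; corners in marker frame (Z=0):
  M0 = (-0.0520, +0.0520, 0)
  M1 = (+0.0520, +0.0520, 0)
  M2 = (+0.0520, -0.0520, 0)
  M3 = (-0.0520, -0.0520, 0)
Detected image corners:
  c0 = (233.010221, 250.097145) px
  c1 = (312.128578, 282.052143) px
  c2 = (332.704332, 197.567194) px
  c3 = (258.471551, 162.889187) px
Planar DLT: solve 8×8 A·h = b for H (H[2,2]=1):
  H  [+874.79422 -353.32604 +285.32713]
  H  [+429.14933 +720.96457 +222.53078]
  H  [+0.48613 -0.46673 +1.00000]
B = K⁻¹H; ‖b₁‖=1.484928, ‖b₂‖=1.484928; λ = 2/(‖b₁‖+‖b₂‖) = 0.673433, sign → tz>0 ⇒ λ=+0.673433
r₁ = λ·B[:,0] = (+0.87701,+0.35168,+0.32738); r₂ = λ·B[:,1] = (-0.24992,+0.91583,-0.31431)
r₃ = r₁×r₂ = (-0.41036,+0.19384,+0.89109); SVD([r₁ r₂ r₃]) → R = UVᵀ:
  R  [+0.87701 -0.24992 -0.41036]
  R  [+0.35168 +0.91583 +0.19384]
  R  [+0.32738 -0.31431 +0.89109]
t = (-0.03854, -0.00705, +0.67343) m
tr R = 2.683928; θ = arccos((tr R − 1)/2) = 0.569883 rad = 32.652°
axis k = ((R−Rᵀ)₃₂, (R−Rᵀ)₁₃, (R−Rᵀ)₂₁) / (2 sinθ) = (-0.470913, -0.683678, +0.557517)
rvec = θ·k = (-0.268365, -0.389617, +0.317719)

rvec=(-0.2684, -0.3896, 0.3177) tvec=(-0.0385, -0.0070, 0.6734)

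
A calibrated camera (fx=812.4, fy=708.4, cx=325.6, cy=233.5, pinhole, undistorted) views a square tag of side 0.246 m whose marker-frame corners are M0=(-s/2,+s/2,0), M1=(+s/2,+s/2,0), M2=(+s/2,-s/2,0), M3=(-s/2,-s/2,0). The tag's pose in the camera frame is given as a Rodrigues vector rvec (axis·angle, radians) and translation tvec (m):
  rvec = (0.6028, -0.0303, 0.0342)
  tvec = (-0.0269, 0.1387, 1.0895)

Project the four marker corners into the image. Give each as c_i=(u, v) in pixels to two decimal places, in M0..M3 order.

Intrinsics K: fx=812.4, fy=708.4, cx=325.6, cy=233.5
Marker side s = 0.246 m; corners in marker frame (Z=0):
  M0 = (-0.1230, +0.1230, 0)
  M1 = (+0.1230, +0.1230, 0)
  M2 = (+0.1230, -0.1230, 0)
  M3 = (-0.1230, -0.1230, 0)
rvec = (0.6028, -0.0303, 0.0342), |rvec| = θ = 0.60453 rad = 34.637°
Rodrigues: sinθ=0.56837, 1−cosθ=0.17723; R = I + sinθ·[k]× + (1−cosθ)·[k]×²:
    [+0.99899 -0.04101 -0.01849]
    [+0.02330 +0.82322 -0.56725]
    [+0.03849 +0.56625 +0.82334]
t = (-0.0269, 0.1387, 1.0895) m
M0: Pc = R·M0+t = (-0.15482, +0.23709, +1.15441); u = 812.4·(-0.15482)/1.15441 + 325.6 = 216.6480, v = 708.4·(+0.23709)/1.15441 + 233.5 = 378.9889
M1: Pc = R·M1+t = (+0.09093, +0.24282, +1.16388); u = 812.4·(+0.09093)/1.16388 + 325.6 = 389.0706, v = 708.4·(+0.24282)/1.16388 + 233.5 = 381.2937
M2: Pc = R·M2+t = (+0.10102, +0.04031, +1.02459); u = 812.4·(+0.10102)/1.02459 + 325.6 = 405.6994, v = 708.4·(+0.04031)/1.02459 + 233.5 = 261.3705
M3: Pc = R·M3+t = (-0.14473, +0.03458, +1.01512); u = 812.4·(-0.14473)/1.01512 + 325.6 = 209.7717, v = 708.4·(+0.03458)/1.01512 + 233.5 = 257.6310

c0=(216.65, 378.99) c1=(389.07, 381.29) c2=(405.70, 261.37) c3=(209.77, 257.63)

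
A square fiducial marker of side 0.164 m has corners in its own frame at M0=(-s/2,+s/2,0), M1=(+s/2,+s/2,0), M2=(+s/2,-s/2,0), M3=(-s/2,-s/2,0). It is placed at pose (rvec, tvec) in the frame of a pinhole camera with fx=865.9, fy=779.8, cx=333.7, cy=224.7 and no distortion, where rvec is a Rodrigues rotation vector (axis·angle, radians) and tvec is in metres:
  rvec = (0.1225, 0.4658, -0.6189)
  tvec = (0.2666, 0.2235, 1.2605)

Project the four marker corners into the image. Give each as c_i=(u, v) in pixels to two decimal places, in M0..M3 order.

Intrinsics K: fx=865.9, fy=779.8, cx=333.7, cy=224.7
Marker side s = 0.164 m; corners in marker frame (Z=0):
  M0 = (-0.0820, +0.0820, 0)
  M1 = (+0.0820, +0.0820, 0)
  M2 = (+0.0820, -0.0820, 0)
  M3 = (-0.0820, -0.0820, 0)
rvec = (0.1225, 0.4658, -0.6189), |rvec| = θ = 0.78423 rad = 44.933°
Rodrigues: sinθ=0.70628, 1−cosθ=0.29207; R = I + sinθ·[k]× + (1−cosθ)·[k]×²:
    [+0.71506 +0.58448 +0.38350]
    [-0.53029 +0.81097 -0.24723]
    [-0.45551 -0.02658 +0.88984]
t = (0.2666, 0.2235, 1.2605) m
M0: Pc = R·M0+t = (+0.25589, +0.33348, +1.29567); u = 865.9·(+0.25589)/1.29567 + 333.7 = 504.7135, v = 779.8·(+0.33348)/1.29567 + 224.7 = 425.4068
M1: Pc = R·M1+t = (+0.37316, +0.24652, +1.22097); u = 865.9·(+0.37316)/1.22097 + 333.7 = 598.3434, v = 779.8·(+0.24652)/1.22097 + 224.7 = 382.1433
M2: Pc = R·M2+t = (+0.27731, +0.11352, +1.22533); u = 865.9·(+0.27731)/1.22533 + 333.7 = 529.6643, v = 779.8·(+0.11352)/1.22533 + 224.7 = 296.9422
M3: Pc = R·M3+t = (+0.16004, +0.20048, +1.30003); u = 865.9·(+0.16004)/1.30003 + 333.7 = 440.2948, v = 779.8·(+0.20048)/1.30003 + 224.7 = 344.9566

c0=(504.71, 425.41) c1=(598.34, 382.14) c2=(529.66, 296.94) c3=(440.29, 344.96)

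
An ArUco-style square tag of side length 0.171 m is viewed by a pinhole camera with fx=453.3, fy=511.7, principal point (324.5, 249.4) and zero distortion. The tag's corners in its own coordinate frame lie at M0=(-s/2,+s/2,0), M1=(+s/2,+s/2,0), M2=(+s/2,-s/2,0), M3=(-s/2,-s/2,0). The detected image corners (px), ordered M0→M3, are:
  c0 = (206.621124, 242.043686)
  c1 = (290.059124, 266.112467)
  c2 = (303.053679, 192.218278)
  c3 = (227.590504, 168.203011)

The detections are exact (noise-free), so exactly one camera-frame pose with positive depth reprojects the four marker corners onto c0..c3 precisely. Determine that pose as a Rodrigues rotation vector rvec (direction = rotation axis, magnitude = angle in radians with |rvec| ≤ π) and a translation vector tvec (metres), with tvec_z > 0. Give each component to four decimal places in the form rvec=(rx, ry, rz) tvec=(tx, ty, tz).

rvec=(-0.5362, -0.2348, 0.2041) tvec=(-0.1407, -0.0632, 0.9565)

Intrinsics K: fx=453.3, fy=511.7, cx=324.5, cy=249.4
Marker side s = 0.171 m; corners in marker frame (Z=0):
  M0 = (-0.0855, +0.0855, 0)
  M1 = (+0.0855, +0.0855, 0)
  M2 = (+0.0855, -0.0855, 0)
  M3 = (-0.0855, -0.0855, 0)
Detected image corners:
  c0 = (206.621124, 242.043686) px
  c1 = (290.059124, 266.112467) px
  c2 = (303.053679, 192.218278) px
  c3 = (227.590504, 168.203011) px
Planar DLT: solve 8×8 A·h = b for H (H[2,2]=1):
  H  [+508.38612 -240.12966 +257.82339]
  H  [+178.51616 +312.62145 +215.58816]
  H  [+0.17466 -0.54965 +1.00000]
B = K⁻¹H; ‖b₁‖=1.045493, ‖b₂‖=1.045493; λ = 2/(‖b₁‖+‖b₂‖) = 0.956487, sign → tz>0 ⇒ λ=+0.956487
r₁ = λ·B[:,0] = (+0.95313,+0.25226,+0.16706); r₂ = λ·B[:,1] = (-0.13033,+0.84060,-0.52574)
r₃ = r₁×r₂ = (-0.27306,+0.47932,+0.83408); SVD([r₁ r₂ r₃]) → R = UVᵀ:
  R  [+0.95313 -0.13033 -0.27306]
  R  [+0.25226 +0.84060 +0.47932]
  R  [+0.16706 -0.52574 +0.83408]
t = (-0.14069, -0.06320, +0.95649) m
tr R = 2.627813; θ = arccos((tr R − 1)/2) = 0.619951 rad = 35.521°
axis k = ((R−Rᵀ)₃₂, (R−Rᵀ)₁₃, (R−Rᵀ)₂₁) / (2 sinθ) = (-0.864944, -0.378763, +0.329258)
rvec = θ·k = (-0.536223, -0.234814, +0.204124)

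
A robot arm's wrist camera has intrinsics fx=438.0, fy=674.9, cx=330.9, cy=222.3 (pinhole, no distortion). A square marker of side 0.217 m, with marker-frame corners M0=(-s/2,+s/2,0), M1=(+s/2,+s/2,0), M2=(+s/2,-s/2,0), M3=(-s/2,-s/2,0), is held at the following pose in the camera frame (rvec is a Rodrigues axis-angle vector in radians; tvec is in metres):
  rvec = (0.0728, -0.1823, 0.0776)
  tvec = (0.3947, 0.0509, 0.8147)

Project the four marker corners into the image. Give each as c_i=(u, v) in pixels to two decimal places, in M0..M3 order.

Intrinsics K: fx=438.0, fy=674.9, cx=330.9, cy=222.3
Marker side s = 0.217 m; corners in marker frame (Z=0):
  M0 = (-0.1085, +0.1085, 0)
  M1 = (+0.1085, +0.1085, 0)
  M2 = (+0.1085, -0.1085, 0)
  M3 = (-0.1085, -0.1085, 0)
rvec = (0.0728, -0.1823, 0.0776), |rvec| = θ = 0.21108 rad = 12.094°
Rodrigues: sinθ=0.20952, 1−cosθ=0.02219; R = I + sinθ·[k]× + (1−cosθ)·[k]×²:
    [+0.98045 -0.08364 -0.17814]
    [+0.07041 +0.99436 -0.07931]
    [+0.18376 +0.06521 +0.98080]
t = (0.3947, 0.0509, 0.8147) m
M0: Pc = R·M0+t = (+0.27925, +0.15115, +0.80184); u = 438.0·(+0.27925)/0.80184 + 330.9 = 483.4375, v = 674.9·(+0.15115)/0.80184 + 222.3 = 349.5202
M1: Pc = R·M1+t = (+0.49200, +0.16643, +0.84171); u = 438.0·(+0.49200)/0.84171 + 330.9 = 586.9224, v = 674.9·(+0.16643)/0.84171 + 222.3 = 355.7447
M2: Pc = R·M2+t = (+0.51015, -0.04935, +0.82756); u = 438.0·(+0.51015)/0.82756 + 330.9 = 600.9061, v = 674.9·(-0.04935)/0.82756 + 222.3 = 182.0552
M3: Pc = R·M3+t = (+0.29740, -0.06463, +0.78769); u = 438.0·(+0.29740)/0.78769 + 330.9 = 496.2699, v = 674.9·(-0.06463)/0.78769 + 222.3 = 166.9259

c0=(483.44, 349.52) c1=(586.92, 355.74) c2=(600.91, 182.06) c3=(496.27, 166.93)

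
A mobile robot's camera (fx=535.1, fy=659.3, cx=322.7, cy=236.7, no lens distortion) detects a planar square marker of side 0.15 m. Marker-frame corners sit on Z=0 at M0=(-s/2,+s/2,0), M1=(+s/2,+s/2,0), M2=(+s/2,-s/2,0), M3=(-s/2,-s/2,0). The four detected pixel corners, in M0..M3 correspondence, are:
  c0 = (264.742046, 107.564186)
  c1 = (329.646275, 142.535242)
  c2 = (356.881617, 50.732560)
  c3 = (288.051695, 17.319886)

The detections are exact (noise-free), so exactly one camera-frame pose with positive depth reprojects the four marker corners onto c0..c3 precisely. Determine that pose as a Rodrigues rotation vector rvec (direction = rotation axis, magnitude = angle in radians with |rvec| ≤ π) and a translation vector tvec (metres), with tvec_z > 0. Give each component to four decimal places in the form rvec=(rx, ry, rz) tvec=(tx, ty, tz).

rvec=(0.2736, 0.3089, 0.3991) tvec=(-0.0268, -0.2480, 1.0455)

Intrinsics K: fx=535.1, fy=659.3, cx=322.7, cy=236.7
Marker side s = 0.15 m; corners in marker frame (Z=0):
  M0 = (-0.0750, +0.0750, 0)
  M1 = (+0.0750, +0.0750, 0)
  M2 = (+0.0750, -0.0750, 0)
  M3 = (-0.0750, -0.0750, 0)
Detected image corners:
  c0 = (264.742046, 107.564186) px
  c1 = (329.646275, 142.535242) px
  c2 = (356.881617, 50.732560) px
  c3 = (288.051695, 17.319886) px
Planar DLT: solve 8×8 A·h = b for H (H[2,2]=1):
  H  [+374.62559 -73.77347 +308.96795]
  H  [+209.87491 +630.98995 +80.28568]
  H  [-0.22869 +0.30496 +1.00000]
B = K⁻¹H; ‖b₁‖=0.956517, ‖b₂‖=0.956517; λ = 2/(‖b₁‖+‖b₂‖) = 1.045460, sign → tz>0 ⇒ λ=+1.045460
r₁ = λ·B[:,0] = (+0.87612,+0.41864,-0.23909); r₂ = λ·B[:,1] = (-0.33641,+0.88611,+0.31882)
r₃ = r₁×r₂ = (+0.34533,-0.19889,+0.91716); SVD([r₁ r₂ r₃]) → R = UVᵀ:
  R  [+0.87612 -0.33641 +0.34533]
  R  [+0.41864 +0.88611 -0.19889]
  R  [-0.23909 +0.31882 +0.91716]
t = (-0.02683, -0.24803, +1.04546) m
tr R = 2.679386; θ = arccos((tr R − 1)/2) = 0.574079 rad = 32.892°
axis k = ((R−Rᵀ)₃₂, (R−Rᵀ)₁₃, (R−Rᵀ)₂₁) / (2 sinθ) = (+0.476664, +0.538075, +0.695174)
rvec = θ·k = (+0.273643, +0.308898, +0.399084)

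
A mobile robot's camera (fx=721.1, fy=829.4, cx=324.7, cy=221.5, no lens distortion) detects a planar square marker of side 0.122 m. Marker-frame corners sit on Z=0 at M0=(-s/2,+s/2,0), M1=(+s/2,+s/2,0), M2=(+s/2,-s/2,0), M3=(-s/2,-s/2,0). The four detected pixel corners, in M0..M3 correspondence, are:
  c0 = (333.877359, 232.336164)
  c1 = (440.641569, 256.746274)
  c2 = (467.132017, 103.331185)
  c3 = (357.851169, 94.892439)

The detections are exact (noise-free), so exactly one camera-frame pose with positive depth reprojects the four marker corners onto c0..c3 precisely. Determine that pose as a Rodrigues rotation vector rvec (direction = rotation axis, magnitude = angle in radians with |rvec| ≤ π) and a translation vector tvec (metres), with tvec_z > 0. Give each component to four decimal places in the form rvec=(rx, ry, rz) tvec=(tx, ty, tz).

rvec=(-0.0778, 0.6576, 0.1867) tvec=(0.0685, -0.0414, 0.6836)

Intrinsics K: fx=721.1, fy=829.4, cx=324.7, cy=221.5
Marker side s = 0.122 m; corners in marker frame (Z=0):
  M0 = (-0.0610, +0.0610, 0)
  M1 = (+0.0610, +0.0610, 0)
  M2 = (+0.0610, -0.0610, 0)
  M3 = (-0.0610, -0.0610, 0)
Detected image corners:
  c0 = (333.877359, 232.336164) px
  c1 = (440.641569, 256.746274) px
  c2 = (467.132017, 103.331185) px
  c3 = (357.851169, 94.892439) px
Planar DLT: solve 8×8 A·h = b for H (H[2,2]=1):
  H  [+526.33136 -213.77665 +396.93119]
  H  [-19.75865 +1185.22677 +171.29321]
  H  [-0.89806 -0.01881 +1.00000]
B = K⁻¹H; ‖b₁‖=1.462793, ‖b₂‖=1.462793; λ = 2/(‖b₁‖+‖b₂‖) = 0.683624, sign → tz>0 ⇒ λ=+0.683624
r₁ = λ·B[:,0] = (+0.77542,+0.14767,-0.61393); r₂ = λ·B[:,1] = (-0.19688,+0.98034,-0.01286)
r₃ = r₁×r₂ = (+0.59997,+0.13084,+0.78925); SVD([r₁ r₂ r₃]) → R = UVᵀ:
  R  [+0.77542 -0.19688 +0.59997]
  R  [+0.14767 +0.98034 +0.13084]
  R  [-0.61393 -0.01286 +0.78925]
t = (+0.06848, -0.04138, +0.68362) m
tr R = 2.545019; θ = arccos((tr R − 1)/2) = 0.688013 rad = 39.420°
axis k = ((R−Rᵀ)₃₂, (R−Rᵀ)₁₃, (R−Rᵀ)₂₁) / (2 sinθ) = (-0.113147, +0.955822, +0.271297)
rvec = θ·k = (-0.077846, +0.657618, +0.186655)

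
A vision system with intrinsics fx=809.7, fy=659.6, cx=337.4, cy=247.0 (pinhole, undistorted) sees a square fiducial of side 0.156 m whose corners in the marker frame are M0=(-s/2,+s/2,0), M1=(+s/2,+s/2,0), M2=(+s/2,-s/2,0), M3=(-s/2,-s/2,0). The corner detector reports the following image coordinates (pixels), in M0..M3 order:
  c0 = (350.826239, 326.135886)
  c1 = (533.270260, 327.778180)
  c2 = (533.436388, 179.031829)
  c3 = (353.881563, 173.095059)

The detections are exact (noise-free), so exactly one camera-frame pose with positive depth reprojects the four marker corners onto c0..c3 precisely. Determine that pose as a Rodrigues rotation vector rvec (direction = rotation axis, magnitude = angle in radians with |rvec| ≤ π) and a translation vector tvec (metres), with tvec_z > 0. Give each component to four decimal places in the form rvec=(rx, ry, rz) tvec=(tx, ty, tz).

Intrinsics K: fx=809.7, fy=659.6, cx=337.4, cy=247.0
Marker side s = 0.156 m; corners in marker frame (Z=0):
  M0 = (-0.0780, +0.0780, 0)
  M1 = (+0.0780, +0.0780, 0)
  M2 = (+0.0780, -0.0780, 0)
  M3 = (-0.0780, -0.0780, 0)
Detected image corners:
  c0 = (350.826239, 326.135886) px
  c1 = (533.270260, 327.778180) px
  c2 = (533.436388, 179.031829) px
  c3 = (353.881563, 173.095059) px
Planar DLT: solve 8×8 A·h = b for H (H[2,2]=1):
  H  [+1242.09294 -54.77693 +444.16561]
  H  [+70.92085 +941.74661 +250.94510]
  H  [+0.18497 -0.10068 +1.00000]
B = K⁻¹H; ‖b₁‖=1.469134, ‖b₂‖=1.469134; λ = 2/(‖b₁‖+‖b₂‖) = 0.680673, sign → tz>0 ⇒ λ=+0.680673
r₁ = λ·B[:,0] = (+0.99170,+0.02604,+0.12590); r₂ = λ·B[:,1] = (-0.01749,+0.99750,-0.06853)
r₃ = r₁×r₂ = (-0.12737,+0.06576,+0.98967); SVD([r₁ r₂ r₃]) → R = UVᵀ:
  R  [+0.99170 -0.01749 -0.12737]
  R  [+0.02604 +0.99750 +0.06576]
  R  [+0.12590 -0.06853 +0.98967]
t = (+0.08975, +0.00407, +0.68067) m
tr R = 2.978870; θ = arccos((tr R − 1)/2) = 0.145491 rad = 8.336°
axis k = ((R−Rᵀ)₃₂, (R−Rᵀ)₁₃, (R−Rᵀ)₂₁) / (2 sinθ) = (-0.463124, -0.873484, +0.150136)
rvec = θ·k = (-0.067380, -0.127084, +0.021843)

rvec=(-0.0674, -0.1271, 0.0218) tvec=(0.0898, 0.0041, 0.6807)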